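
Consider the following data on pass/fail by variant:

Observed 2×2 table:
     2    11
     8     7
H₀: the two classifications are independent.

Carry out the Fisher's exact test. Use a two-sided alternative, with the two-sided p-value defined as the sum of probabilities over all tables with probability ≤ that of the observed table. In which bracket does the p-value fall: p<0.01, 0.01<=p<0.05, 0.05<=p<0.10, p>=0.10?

p-value bracket: 0.05<=p<0.10

Margins: r₁=13, r₂=15, c₁=10, c₂=18, n=28
p_obs = C(13,2)·C(15,8)/C(28,10); sum pmf over tables with pmf ≤ p_obs
p-value (two-sided) = 0.05457
→ bracket: 0.05<=p<0.10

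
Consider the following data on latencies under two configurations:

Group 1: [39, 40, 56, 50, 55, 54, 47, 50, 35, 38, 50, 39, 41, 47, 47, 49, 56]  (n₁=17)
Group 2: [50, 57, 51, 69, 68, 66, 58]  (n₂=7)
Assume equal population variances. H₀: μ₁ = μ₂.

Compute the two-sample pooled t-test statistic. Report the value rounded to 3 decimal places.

x̄₁=46.647, s₁=6.809, n₁=17
x̄₂=59.857, s₂=7.904, n₂=7
s_p² = [16·6.809² + 6·7.904²]/22 = 50.7609
SE = √(s_p²·(1/17+1/7)) = 3.1996
t = (46.647−59.857)/3.1996 = -4.1287
df = 22

test statistic = -4.129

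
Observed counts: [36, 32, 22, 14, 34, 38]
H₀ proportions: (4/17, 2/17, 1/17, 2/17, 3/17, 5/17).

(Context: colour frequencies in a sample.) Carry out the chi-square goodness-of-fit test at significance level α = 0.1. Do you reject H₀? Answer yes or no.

n = 176; E_i = n·p_i = [41.41, 20.71, 10.35, 20.71, 31.06, 51.76]
χ² = (36−41.41)²/41.41 + (32−20.71)²/20.71 + (22−10.35)²/10.35 + (14−20.71)²/20.71 + (34−31.06)²/31.06 + (38−51.76)²/51.76 = 26.0811
df = 5
p-value (upper-tail) = 0.00009
At α=0.1: p < α → reject H₀

reject H₀: yes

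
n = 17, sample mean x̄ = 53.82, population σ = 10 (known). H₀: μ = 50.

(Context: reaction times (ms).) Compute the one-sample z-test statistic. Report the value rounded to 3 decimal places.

SE = σ/√n = 10/√17 = 2.4254
z = (x̄−μ₀)/SE = (53.82−50)/2.4254 = 1.5750

test statistic = 1.575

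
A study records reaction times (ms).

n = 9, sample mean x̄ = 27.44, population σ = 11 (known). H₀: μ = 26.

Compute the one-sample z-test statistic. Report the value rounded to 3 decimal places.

test statistic = 0.393

SE = σ/√n = 11/√9 = 3.6667
z = (x̄−μ₀)/SE = (27.44−26)/3.6667 = 0.3927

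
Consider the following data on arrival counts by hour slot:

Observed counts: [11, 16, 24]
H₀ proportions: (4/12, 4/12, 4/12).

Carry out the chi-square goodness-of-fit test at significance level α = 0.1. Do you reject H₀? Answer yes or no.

n = 51; E_i = n·p_i = [17.00, 17.00, 17.00]
χ² = (11−17.00)²/17.00 + (16−17.00)²/17.00 + (24−17.00)²/17.00 = 5.0588
df = 2
p-value (upper-tail) = 0.07971
At α=0.1: p < α → reject H₀

reject H₀: yes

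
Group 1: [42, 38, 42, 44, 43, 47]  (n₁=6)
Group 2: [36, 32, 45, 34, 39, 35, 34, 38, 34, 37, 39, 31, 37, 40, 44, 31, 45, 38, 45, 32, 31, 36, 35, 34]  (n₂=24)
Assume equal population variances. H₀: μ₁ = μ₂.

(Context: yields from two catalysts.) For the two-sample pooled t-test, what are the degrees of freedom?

degrees of freedom = 28

df = n₁ + n₂ − 2 = 6 + 24 − 2 = 28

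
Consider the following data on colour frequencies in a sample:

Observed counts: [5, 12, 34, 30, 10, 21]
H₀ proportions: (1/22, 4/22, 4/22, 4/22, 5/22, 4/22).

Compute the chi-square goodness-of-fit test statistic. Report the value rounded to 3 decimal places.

n = 112; E_i = n·p_i = [5.09, 20.36, 20.36, 20.36, 25.45, 20.36]
χ² = (5−5.09)²/5.09 + (12−20.36)²/20.36 + (34−20.36)²/20.36 + (30−20.36)²/20.36 + (10−25.45)²/25.45 + (21−20.36)²/20.36 = 26.5312
df = 5

test statistic = 26.531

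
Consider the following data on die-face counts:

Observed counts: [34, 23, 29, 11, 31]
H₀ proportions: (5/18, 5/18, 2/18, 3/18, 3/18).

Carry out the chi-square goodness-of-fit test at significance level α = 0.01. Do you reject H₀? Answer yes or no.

reject H₀: yes

n = 128; E_i = n·p_i = [35.56, 35.56, 14.22, 21.33, 21.33]
χ² = (34−35.56)²/35.56 + (23−35.56)²/35.56 + (29−14.22)²/14.22 + (11−21.33)²/21.33 + (31−21.33)²/21.33 = 29.2422
df = 4
p-value (upper-tail) = 0.00001
At α=0.01: p < α → reject H₀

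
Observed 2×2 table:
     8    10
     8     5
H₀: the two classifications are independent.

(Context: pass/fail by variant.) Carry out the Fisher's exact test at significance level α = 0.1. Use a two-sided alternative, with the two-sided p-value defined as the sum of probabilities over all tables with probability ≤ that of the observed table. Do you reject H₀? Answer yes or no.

reject H₀: no

Margins: r₁=18, r₂=13, c₁=16, c₂=15, n=31
p_obs = C(18,8)·C(13,8)/C(31,16); sum pmf over tables with pmf ≤ p_obs
p-value (two-sided) = 0.47255
At α=0.1: p ≥ α → fail to reject H₀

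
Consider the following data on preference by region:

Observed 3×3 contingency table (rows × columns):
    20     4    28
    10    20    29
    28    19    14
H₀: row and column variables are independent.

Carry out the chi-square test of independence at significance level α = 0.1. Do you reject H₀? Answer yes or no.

reject H₀: yes

Row totals [52, 59, 61], col totals [58, 43, 71], n=172
χ² = (20−17.53)²/17.53 + (4−13.00)²/13.00 + (28−21.47)²/21.47 + (10−19.90)²/19.90 + (20−14.75)²/14.75 + (29−24.35)²/24.35 + (28−20.57)²/20.57 + (19−15.25)²/15.25 + (14−25.18)²/25.18 = 24.8134
df = 4
p-value (upper-tail) = 0.00005
At α=0.1: p < α → reject H₀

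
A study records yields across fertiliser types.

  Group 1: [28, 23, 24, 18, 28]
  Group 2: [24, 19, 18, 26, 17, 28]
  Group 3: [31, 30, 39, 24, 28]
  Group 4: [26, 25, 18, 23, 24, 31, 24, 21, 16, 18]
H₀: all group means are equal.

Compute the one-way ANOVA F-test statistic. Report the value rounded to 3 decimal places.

Group means [24.20, 22.00, 30.40, 22.60], grand mean 24.269
SSB = Σnᵢ(x̄ᵢ−x̄)² = 246.715; SSW = ΣΣ(x−x̄ᵢ)² = 476.400
MSB = 246.715/3 = 82.2385; MSW = 476.400/22 = 21.6545
F = MSB/MSW = 3.7977
df = (3, 22)

test statistic = 3.798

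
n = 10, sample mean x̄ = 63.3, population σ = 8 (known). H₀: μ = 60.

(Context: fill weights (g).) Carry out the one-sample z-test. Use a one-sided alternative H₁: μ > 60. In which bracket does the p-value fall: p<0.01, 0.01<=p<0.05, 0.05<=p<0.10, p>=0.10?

p-value bracket: 0.05<=p<0.10

SE = σ/√n = 8/√10 = 2.5298
z = (x̄−μ₀)/SE = (63.3−60)/2.5298 = 1.3044
p-value (one-sided, H₁ greater) = 0.09604
→ bracket: 0.05<=p<0.10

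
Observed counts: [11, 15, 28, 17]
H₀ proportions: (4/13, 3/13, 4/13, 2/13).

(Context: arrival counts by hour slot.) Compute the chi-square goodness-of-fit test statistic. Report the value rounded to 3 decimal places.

n = 71; E_i = n·p_i = [21.85, 16.38, 21.85, 10.92]
χ² = (11−21.85)²/21.85 + (15−16.38)²/16.38 + (28−21.85)²/21.85 + (17−10.92)²/10.92 = 10.6162
df = 3

test statistic = 10.616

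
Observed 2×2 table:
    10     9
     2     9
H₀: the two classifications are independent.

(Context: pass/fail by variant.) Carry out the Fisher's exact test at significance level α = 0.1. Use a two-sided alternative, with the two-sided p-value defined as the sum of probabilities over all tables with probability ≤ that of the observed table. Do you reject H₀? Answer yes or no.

Margins: r₁=19, r₂=11, c₁=12, c₂=18, n=30
p_obs = C(19,10)·C(11,2)/C(30,12); sum pmf over tables with pmf ≤ p_obs
p-value (two-sided) = 0.12133
At α=0.1: p ≥ α → fail to reject H₀

reject H₀: no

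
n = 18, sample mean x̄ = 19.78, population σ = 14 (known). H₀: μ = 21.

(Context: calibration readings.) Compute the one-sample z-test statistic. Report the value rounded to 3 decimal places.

test statistic = -0.370

SE = σ/√n = 14/√18 = 3.2998
z = (x̄−μ₀)/SE = (19.78−21)/3.2998 = -0.3697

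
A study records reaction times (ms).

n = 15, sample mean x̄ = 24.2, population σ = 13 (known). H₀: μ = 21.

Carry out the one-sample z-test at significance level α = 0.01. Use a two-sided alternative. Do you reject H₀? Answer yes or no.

SE = σ/√n = 13/√15 = 3.3566
z = (x̄−μ₀)/SE = (24.2−21)/3.3566 = 0.9533
p-value (two-sided) = 0.34041
At α=0.01: p ≥ α → fail to reject H₀

reject H₀: no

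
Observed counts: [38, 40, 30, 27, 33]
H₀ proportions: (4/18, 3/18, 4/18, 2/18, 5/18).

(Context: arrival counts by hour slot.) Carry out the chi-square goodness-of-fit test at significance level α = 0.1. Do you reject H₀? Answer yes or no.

reject H₀: yes

n = 168; E_i = n·p_i = [37.33, 28.00, 37.33, 18.67, 46.67]
χ² = (38−37.33)²/37.33 + (40−28.00)²/28.00 + (30−37.33)²/37.33 + (27−18.67)²/18.67 + (33−46.67)²/46.67 = 14.3179
df = 4
p-value (upper-tail) = 0.00635
At α=0.1: p < α → reject H₀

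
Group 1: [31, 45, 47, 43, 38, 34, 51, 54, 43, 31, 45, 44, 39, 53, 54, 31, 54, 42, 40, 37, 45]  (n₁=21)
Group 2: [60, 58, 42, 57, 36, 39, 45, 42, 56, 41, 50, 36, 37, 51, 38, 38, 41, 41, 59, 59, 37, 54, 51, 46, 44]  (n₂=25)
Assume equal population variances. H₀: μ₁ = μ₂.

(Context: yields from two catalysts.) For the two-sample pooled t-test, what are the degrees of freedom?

degrees of freedom = 44

df = n₁ + n₂ − 2 = 21 + 25 − 2 = 44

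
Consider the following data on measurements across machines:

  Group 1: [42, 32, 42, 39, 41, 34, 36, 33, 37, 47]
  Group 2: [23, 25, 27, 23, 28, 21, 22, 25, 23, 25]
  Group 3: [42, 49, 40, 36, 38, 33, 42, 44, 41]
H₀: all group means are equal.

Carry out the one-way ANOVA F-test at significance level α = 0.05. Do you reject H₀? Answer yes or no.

Group means [38.30, 24.20, 40.56], grand mean 34.138
SSB = Σnᵢ(x̄ᵢ−x̄)² = 1531.526; SSW = ΣΣ(x−x̄ᵢ)² = 419.922
MSB = 1531.526/2 = 765.7630; MSW = 419.922/26 = 16.1509
F = MSB/MSW = 47.4132
df = (2, 26)
p-value (upper-tail) = 0.00000
At α=0.05: p < α → reject H₀

reject H₀: yes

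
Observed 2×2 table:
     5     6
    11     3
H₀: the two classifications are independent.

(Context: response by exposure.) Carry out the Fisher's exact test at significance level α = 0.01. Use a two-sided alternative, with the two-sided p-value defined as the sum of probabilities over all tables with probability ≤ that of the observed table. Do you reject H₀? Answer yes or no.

Margins: r₁=11, r₂=14, c₁=16, c₂=9, n=25
p_obs = C(11,5)·C(14,11)/C(25,16); sum pmf over tables with pmf ≤ p_obs
p-value (two-sided) = 0.11532
At α=0.01: p ≥ α → fail to reject H₀

reject H₀: no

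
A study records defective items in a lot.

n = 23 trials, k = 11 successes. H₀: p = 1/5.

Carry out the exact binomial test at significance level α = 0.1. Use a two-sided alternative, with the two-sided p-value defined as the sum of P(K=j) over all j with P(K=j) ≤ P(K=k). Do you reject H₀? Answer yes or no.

Exact binomial: n=23, k=11, p₀=1/5=0.2000
P(X=j) = C(n,j)·p₀^j·(1−p₀)^(n−j); p = Σ P(X=j) over j with P(X=j) ≤ P(X=11)
p-value (two-sided) = 0.00250
At α=0.1: p < α → reject H₀

reject H₀: yes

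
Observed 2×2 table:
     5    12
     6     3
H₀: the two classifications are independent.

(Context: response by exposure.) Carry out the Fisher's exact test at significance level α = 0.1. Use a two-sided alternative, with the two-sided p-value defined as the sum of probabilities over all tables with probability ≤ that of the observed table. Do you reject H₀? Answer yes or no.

Margins: r₁=17, r₂=9, c₁=11, c₂=15, n=26
p_obs = C(17,5)·C(9,6)/C(26,11); sum pmf over tables with pmf ≤ p_obs
p-value (two-sided) = 0.10343
At α=0.1: p ≥ α → fail to reject H₀

reject H₀: no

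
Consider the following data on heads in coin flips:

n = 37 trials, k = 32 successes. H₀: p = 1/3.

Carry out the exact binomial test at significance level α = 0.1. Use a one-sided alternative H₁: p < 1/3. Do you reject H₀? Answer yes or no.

reject H₀: no

Exact binomial: n=37, k=32, p₀=1/3=0.3333
P(X≤32) from Σ C(n,i)·p₀^i·(1−p₀)^(n−i)
p-value (one-sided, H₁ less) = 1.00000
At α=0.1: p ≥ α → fail to reject H₀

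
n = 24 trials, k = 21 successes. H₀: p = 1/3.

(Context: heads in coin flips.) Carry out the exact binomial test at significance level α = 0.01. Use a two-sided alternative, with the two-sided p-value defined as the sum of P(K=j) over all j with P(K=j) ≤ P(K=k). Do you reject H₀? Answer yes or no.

Exact binomial: n=24, k=21, p₀=1/3=0.3333
P(X=j) = C(n,j)·p₀^j·(1−p₀)^(n−j); p = Σ P(X=j) over j with P(X=j) ≤ P(X=21)
p-value (two-sided) = 0.00000
At α=0.01: p < α → reject H₀

reject H₀: yes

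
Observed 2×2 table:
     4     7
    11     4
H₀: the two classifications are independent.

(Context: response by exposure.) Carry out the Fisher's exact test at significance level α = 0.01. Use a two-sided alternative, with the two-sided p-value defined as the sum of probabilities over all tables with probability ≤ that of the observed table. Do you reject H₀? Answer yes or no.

reject H₀: no

Margins: r₁=11, r₂=15, c₁=15, c₂=11, n=26
p_obs = C(11,4)·C(15,11)/C(26,15); sum pmf over tables with pmf ≤ p_obs
p-value (two-sided) = 0.10887
At α=0.01: p ≥ α → fail to reject H₀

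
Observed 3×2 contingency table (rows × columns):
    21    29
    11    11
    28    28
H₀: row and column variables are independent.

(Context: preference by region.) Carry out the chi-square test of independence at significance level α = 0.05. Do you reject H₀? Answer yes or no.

Row totals [50, 22, 56], col totals [60, 68], n=128
χ² = (21−23.44)²/23.44 + (29−26.56)²/26.56 + (11−10.31)²/10.31 + (11−11.69)²/11.69 + (28−26.25)²/26.25 + (28−29.75)²/29.75 = 0.7831
df = 2
p-value (upper-tail) = 0.67602
At α=0.05: p ≥ α → fail to reject H₀

reject H₀: no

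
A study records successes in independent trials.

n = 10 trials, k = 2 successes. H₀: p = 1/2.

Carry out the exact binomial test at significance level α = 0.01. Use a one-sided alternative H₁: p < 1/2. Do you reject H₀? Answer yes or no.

Exact binomial: n=10, k=2, p₀=1/2=0.5000
P(X≤2) from Σ C(n,i)·p₀^i·(1−p₀)^(n−i)
p-value (one-sided, H₁ less) = 0.05469
At α=0.01: p ≥ α → fail to reject H₀

reject H₀: no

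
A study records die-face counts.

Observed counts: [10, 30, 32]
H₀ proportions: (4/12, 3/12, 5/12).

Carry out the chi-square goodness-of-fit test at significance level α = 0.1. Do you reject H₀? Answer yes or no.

n = 72; E_i = n·p_i = [24.00, 18.00, 30.00]
χ² = (10−24.00)²/24.00 + (30−18.00)²/18.00 + (32−30.00)²/30.00 = 16.3000
df = 2
p-value (upper-tail) = 0.00029
At α=0.1: p < α → reject H₀

reject H₀: yes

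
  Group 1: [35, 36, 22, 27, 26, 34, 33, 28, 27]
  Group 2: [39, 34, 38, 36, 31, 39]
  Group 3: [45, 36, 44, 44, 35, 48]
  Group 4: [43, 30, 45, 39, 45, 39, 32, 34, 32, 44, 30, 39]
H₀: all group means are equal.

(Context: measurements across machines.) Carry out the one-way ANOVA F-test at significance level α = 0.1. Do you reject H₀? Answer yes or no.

reject H₀: yes

Group means [29.78, 36.17, 42.00, 37.67], grand mean 36.030
SSB = Σnᵢ(x̄ᵢ−x̄)² = 597.914; SSW = ΣΣ(x−x̄ᵢ)² = 753.056
MSB = 597.914/3 = 199.3047; MSW = 753.056/29 = 25.9674
F = MSB/MSW = 7.6752
df = (3, 29)
p-value (upper-tail) = 0.00064
At α=0.1: p < α → reject H₀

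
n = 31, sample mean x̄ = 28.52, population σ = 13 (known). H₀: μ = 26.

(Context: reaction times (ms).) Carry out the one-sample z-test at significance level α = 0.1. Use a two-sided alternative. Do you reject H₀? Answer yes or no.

SE = σ/√n = 13/√31 = 2.3349
z = (x̄−μ₀)/SE = (28.52−26)/2.3349 = 1.0793
p-value (two-sided) = 0.28046
At α=0.1: p ≥ α → fail to reject H₀

reject H₀: no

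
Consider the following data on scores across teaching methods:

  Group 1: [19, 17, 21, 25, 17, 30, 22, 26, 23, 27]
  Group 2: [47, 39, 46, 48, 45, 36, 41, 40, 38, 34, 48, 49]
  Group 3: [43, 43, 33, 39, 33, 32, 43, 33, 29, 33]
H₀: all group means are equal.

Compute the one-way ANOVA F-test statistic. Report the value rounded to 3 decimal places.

Group means [22.70, 42.58, 36.10], grand mean 34.344
SSB = Σnᵢ(x̄ᵢ−x̄)² = 2201.302; SSW = ΣΣ(x−x̄ᵢ)² = 723.917
MSB = 2201.302/2 = 1100.6510; MSW = 723.917/29 = 24.9626
F = MSB/MSW = 44.0919
df = (2, 29)

test statistic = 44.092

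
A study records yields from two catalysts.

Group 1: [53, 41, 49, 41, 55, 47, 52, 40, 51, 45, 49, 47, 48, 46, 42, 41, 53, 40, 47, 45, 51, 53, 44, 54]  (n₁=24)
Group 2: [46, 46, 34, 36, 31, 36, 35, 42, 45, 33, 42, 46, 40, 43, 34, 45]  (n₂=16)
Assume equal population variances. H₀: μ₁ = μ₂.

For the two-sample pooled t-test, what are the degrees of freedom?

degrees of freedom = 38

df = n₁ + n₂ − 2 = 24 + 16 − 2 = 38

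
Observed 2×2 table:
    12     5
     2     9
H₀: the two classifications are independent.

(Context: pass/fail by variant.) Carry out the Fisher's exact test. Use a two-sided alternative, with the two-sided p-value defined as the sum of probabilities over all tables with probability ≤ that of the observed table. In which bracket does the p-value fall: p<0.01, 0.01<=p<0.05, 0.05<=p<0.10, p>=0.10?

p-value bracket: 0.01<=p<0.05

Margins: r₁=17, r₂=11, c₁=14, c₂=14, n=28
p_obs = C(17,12)·C(11,2)/C(28,14); sum pmf over tables with pmf ≤ p_obs
p-value (two-sided) = 0.01831
→ bracket: 0.01<=p<0.05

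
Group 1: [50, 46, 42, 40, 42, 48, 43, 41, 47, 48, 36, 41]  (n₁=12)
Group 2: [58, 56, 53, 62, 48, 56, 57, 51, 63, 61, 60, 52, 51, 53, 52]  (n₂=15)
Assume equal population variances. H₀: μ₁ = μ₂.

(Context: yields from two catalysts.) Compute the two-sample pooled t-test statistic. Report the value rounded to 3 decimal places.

test statistic = -7.004

x̄₁=43.667, s₁=4.119, n₁=12
x̄₂=55.533, s₂=4.565, n₂=15
s_p² = [11·4.119² + 14·4.565²]/25 = 19.1360
SE = √(s_p²·(1/12+1/15)) = 1.6942
t = (43.667−55.533)/1.6942 = -7.0042
df = 25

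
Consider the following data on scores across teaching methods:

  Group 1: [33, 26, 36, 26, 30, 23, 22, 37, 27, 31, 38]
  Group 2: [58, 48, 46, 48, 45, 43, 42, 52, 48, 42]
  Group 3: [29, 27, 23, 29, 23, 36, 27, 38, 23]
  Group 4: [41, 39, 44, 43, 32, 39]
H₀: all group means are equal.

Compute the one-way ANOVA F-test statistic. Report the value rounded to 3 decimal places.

Group means [29.91, 47.20, 28.33, 39.67], grand mean 35.944
SSB = Σnᵢ(x̄ᵢ−x̄)² = 2272.046; SSW = ΣΣ(x−x̄ᵢ)² = 865.842
MSB = 2272.046/3 = 757.3488; MSW = 865.842/32 = 27.0576
F = MSB/MSW = 27.9903
df = (3, 32)

test statistic = 27.990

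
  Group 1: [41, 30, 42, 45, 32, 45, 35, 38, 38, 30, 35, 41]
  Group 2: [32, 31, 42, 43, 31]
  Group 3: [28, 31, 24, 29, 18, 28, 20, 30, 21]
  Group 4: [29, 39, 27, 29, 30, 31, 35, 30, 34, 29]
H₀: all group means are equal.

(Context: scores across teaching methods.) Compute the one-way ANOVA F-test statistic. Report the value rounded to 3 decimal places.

test statistic = 11.658

Group means [37.67, 35.80, 25.44, 31.30], grand mean 32.583
SSB = Σnᵢ(x̄ᵢ−x̄)² = 836.961; SSW = ΣΣ(x−x̄ᵢ)² = 765.789
MSB = 836.961/3 = 278.9870; MSW = 765.789/32 = 23.9309
F = MSB/MSW = 11.6580
df = (3, 32)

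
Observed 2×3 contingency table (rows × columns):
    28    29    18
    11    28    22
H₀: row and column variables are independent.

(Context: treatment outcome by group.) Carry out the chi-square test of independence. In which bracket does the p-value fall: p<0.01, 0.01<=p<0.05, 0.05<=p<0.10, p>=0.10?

p-value bracket: 0.01<=p<0.05

Row totals [75, 61], col totals [39, 57, 40], n=136
χ² = (28−21.51)²/21.51 + (29−31.43)²/31.43 + (18−22.06)²/22.06 + (11−17.49)²/17.49 + (28−25.57)²/25.57 + (22−17.94)²/17.94 = 6.4550
df = 2
p-value (upper-tail) = 0.03966
→ bracket: 0.01<=p<0.05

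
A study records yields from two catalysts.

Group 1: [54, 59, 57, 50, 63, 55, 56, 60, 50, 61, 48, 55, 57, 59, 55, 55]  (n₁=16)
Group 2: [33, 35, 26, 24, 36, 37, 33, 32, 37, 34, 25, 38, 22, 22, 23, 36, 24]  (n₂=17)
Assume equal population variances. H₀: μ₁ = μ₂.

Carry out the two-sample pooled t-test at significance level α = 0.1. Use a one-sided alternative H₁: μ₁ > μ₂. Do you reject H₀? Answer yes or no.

reject H₀: yes

x̄₁=55.875, s₁=4.113, n₁=16
x̄₂=30.412, s₂=6.042, n₂=17
s_p² = [15·4.113² + 16·6.042²]/31 = 27.0280
SE = √(s_p²·(1/16+1/17)) = 1.8108
t = (55.875−30.412)/1.8108 = 14.0616
df = 31
p-value (one-sided, H₁ greater) = 0.00000
At α=0.1: p < α → reject H₀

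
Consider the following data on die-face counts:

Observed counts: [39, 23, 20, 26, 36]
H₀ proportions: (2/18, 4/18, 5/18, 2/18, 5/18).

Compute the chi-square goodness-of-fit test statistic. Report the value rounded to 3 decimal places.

n = 144; E_i = n·p_i = [16.00, 32.00, 40.00, 16.00, 40.00]
χ² = (39−16.00)²/16.00 + (23−32.00)²/32.00 + (20−40.00)²/40.00 + (26−16.00)²/16.00 + (36−40.00)²/40.00 = 52.2437
df = 4

test statistic = 52.244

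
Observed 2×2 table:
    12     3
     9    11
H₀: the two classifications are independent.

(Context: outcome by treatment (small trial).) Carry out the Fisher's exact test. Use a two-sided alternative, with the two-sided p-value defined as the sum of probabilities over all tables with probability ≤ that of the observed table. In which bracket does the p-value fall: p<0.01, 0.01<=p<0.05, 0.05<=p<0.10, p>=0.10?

p-value bracket: 0.01<=p<0.05

Margins: r₁=15, r₂=20, c₁=21, c₂=14, n=35
p_obs = C(15,12)·C(20,9)/C(35,21); sum pmf over tables with pmf ≤ p_obs
p-value (two-sided) = 0.04614
→ bracket: 0.01<=p<0.05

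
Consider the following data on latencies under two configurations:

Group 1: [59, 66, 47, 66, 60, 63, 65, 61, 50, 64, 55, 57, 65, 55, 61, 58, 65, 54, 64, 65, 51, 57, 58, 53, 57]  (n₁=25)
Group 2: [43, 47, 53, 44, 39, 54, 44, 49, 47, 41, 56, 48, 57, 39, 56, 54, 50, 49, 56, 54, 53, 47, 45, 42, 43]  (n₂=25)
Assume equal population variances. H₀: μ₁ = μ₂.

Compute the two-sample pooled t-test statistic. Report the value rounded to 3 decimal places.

x̄₁=59.040, s₁=5.450, n₁=25
x̄₂=48.400, s₂=5.679, n₂=25
s_p² = [24·5.450² + 24·5.679²]/48 = 30.9783
SE = √(s_p²·(1/25+1/25)) = 1.5743
t = (59.040−48.400)/1.5743 = 6.7588
df = 48

test statistic = 6.759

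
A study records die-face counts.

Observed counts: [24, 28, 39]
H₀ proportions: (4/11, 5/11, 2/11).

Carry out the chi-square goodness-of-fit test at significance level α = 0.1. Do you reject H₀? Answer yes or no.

reject H₀: yes

n = 91; E_i = n·p_i = [33.09, 41.36, 16.55]
χ² = (24−33.09)²/33.09 + (28−41.36)²/41.36 + (39−16.55)²/16.55 = 37.2890
df = 2
p-value (upper-tail) = 0.00000
At α=0.1: p < α → reject H₀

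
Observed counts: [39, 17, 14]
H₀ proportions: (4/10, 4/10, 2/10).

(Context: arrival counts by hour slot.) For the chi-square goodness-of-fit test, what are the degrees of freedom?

degrees of freedom = 2

df = k − 1 = 3 − 1 = 2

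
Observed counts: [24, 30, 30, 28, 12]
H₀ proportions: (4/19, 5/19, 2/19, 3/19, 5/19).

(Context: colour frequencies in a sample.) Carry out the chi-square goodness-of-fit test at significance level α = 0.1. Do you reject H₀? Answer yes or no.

n = 124; E_i = n·p_i = [26.11, 32.63, 13.05, 19.58, 32.63]
χ² = (24−26.11)²/26.11 + (30−32.63)²/32.63 + (30−13.05)²/13.05 + (28−19.58)²/19.58 + (12−32.63)²/32.63 = 39.0527
df = 4
p-value (upper-tail) = 0.00000
At α=0.1: p < α → reject H₀

reject H₀: yes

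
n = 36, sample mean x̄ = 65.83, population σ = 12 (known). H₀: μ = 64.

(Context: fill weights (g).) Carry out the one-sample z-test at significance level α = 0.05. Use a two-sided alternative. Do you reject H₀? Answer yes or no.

reject H₀: no

SE = σ/√n = 12/√36 = 2.0000
z = (x̄−μ₀)/SE = (65.83−64)/2.0000 = 0.9150
p-value (two-sided) = 0.36019
At α=0.05: p ≥ α → fail to reject H₀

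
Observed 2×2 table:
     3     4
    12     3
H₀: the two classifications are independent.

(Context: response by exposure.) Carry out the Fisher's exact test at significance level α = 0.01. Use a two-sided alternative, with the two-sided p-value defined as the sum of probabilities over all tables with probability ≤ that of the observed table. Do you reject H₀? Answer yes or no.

reject H₀: no

Margins: r₁=7, r₂=15, c₁=15, c₂=7, n=22
p_obs = C(7,3)·C(15,12)/C(22,15); sum pmf over tables with pmf ≤ p_obs
p-value (two-sided) = 0.14466
At α=0.01: p ≥ α → fail to reject H₀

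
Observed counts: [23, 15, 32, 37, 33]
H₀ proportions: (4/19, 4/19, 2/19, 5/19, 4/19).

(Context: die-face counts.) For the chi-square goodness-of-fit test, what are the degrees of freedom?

degrees of freedom = 4

df = k − 1 = 5 − 1 = 4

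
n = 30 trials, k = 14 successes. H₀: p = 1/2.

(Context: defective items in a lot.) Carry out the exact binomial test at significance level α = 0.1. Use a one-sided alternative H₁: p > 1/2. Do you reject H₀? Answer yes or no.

reject H₀: no

Exact binomial: n=30, k=14, p₀=1/2=0.5000
P(X≥14) from Σ C(n,i)·p₀^i·(1−p₀)^(n−i)
p-value (one-sided, H₁ greater) = 0.70767
At α=0.1: p ≥ α → fail to reject H₀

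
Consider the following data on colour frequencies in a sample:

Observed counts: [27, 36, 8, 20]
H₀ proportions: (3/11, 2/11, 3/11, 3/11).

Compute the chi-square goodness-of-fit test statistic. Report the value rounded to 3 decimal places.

n = 91; E_i = n·p_i = [24.82, 16.55, 24.82, 24.82]
χ² = (27−24.82)²/24.82 + (36−16.55)²/16.55 + (8−24.82)²/24.82 + (20−24.82)²/24.82 = 35.3993
df = 3

test statistic = 35.399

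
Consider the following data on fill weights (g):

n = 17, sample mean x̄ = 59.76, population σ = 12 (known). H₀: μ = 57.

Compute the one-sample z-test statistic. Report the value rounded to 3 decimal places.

test statistic = 0.948

SE = σ/√n = 12/√17 = 2.9104
z = (x̄−μ₀)/SE = (59.76−57)/2.9104 = 0.9483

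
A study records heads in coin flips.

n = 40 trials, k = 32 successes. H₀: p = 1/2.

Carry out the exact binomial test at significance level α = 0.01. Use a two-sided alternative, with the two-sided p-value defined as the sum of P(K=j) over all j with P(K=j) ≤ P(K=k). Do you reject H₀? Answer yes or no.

reject H₀: yes

Exact binomial: n=40, k=32, p₀=1/2=0.5000
P(X=j) = C(n,j)·p₀^j·(1−p₀)^(n−j); p = Σ P(X=j) over j with P(X=j) ≤ P(X=32)
p-value (two-sided) = 0.00018
At α=0.01: p < α → reject H₀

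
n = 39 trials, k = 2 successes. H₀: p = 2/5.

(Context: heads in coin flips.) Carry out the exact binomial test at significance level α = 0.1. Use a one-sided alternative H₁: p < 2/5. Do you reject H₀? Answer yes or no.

Exact binomial: n=39, k=2, p₀=2/5=0.4000
P(X≤2) from Σ C(n,i)·p₀^i·(1−p₀)^(n−i)
p-value (one-sided, H₁ less) = 0.00000
At α=0.1: p < α → reject H₀

reject H₀: yes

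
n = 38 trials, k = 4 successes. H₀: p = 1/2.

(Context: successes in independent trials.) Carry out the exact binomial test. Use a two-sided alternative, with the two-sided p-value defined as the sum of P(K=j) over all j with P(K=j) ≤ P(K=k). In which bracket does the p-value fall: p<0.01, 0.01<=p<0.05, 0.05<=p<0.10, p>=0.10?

p-value bracket: p<0.01

Exact binomial: n=38, k=4, p₀=1/2=0.5000
P(X=j) = C(n,j)·p₀^j·(1−p₀)^(n−j); p = Σ P(X=j) over j with P(X=j) ≤ P(X=4)
p-value (two-sided) = 0.00000
→ bracket: p<0.01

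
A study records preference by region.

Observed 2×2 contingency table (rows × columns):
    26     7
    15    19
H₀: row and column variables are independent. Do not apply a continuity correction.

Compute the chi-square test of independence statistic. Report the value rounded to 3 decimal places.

Row totals [33, 34], col totals [41, 26], n=67
χ² = (26−20.19)²/20.19 + (7−12.81)²/12.81 + (15−20.81)²/20.81 + (19−13.19)²/13.19 = 8.4766
df = 1

test statistic = 8.477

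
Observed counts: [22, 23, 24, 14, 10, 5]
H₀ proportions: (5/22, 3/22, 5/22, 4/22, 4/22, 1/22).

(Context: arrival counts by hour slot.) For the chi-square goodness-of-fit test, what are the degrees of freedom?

df = k − 1 = 6 − 1 = 5

degrees of freedom = 5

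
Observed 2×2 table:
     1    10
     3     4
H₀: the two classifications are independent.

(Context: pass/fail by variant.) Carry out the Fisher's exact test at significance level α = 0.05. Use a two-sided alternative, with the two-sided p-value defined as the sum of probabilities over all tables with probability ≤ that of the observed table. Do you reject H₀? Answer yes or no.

reject H₀: no

Margins: r₁=11, r₂=7, c₁=4, c₂=14, n=18
p_obs = C(11,1)·C(7,3)/C(18,4); sum pmf over tables with pmf ≤ p_obs
p-value (two-sided) = 0.24510
At α=0.05: p ≥ α → fail to reject H₀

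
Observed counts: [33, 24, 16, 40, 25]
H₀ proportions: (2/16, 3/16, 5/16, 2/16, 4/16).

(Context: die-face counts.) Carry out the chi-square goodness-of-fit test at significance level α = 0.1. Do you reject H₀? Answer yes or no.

reject H₀: yes

n = 138; E_i = n·p_i = [17.25, 25.88, 43.12, 17.25, 34.50]
χ² = (33−17.25)²/17.25 + (24−25.88)²/25.88 + (16−43.12)²/43.12 + (40−17.25)²/17.25 + (25−34.50)²/34.50 = 64.1971
df = 4
p-value (upper-tail) = 0.00000
At α=0.1: p < α → reject H₀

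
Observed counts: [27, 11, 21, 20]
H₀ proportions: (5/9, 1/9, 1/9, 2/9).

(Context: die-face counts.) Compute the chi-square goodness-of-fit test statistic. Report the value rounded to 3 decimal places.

n = 79; E_i = n·p_i = [43.89, 8.78, 8.78, 17.56]
χ² = (27−43.89)²/43.89 + (11−8.78)²/8.78 + (21−8.78)²/8.78 + (20−17.56)²/17.56 = 24.4203
df = 3

test statistic = 24.420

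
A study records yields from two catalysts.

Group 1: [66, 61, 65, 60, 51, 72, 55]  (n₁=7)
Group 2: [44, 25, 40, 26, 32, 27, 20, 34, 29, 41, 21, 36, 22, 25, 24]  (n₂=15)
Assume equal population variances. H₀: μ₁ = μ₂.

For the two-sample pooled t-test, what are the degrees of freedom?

df = n₁ + n₂ − 2 = 7 + 15 − 2 = 20

degrees of freedom = 20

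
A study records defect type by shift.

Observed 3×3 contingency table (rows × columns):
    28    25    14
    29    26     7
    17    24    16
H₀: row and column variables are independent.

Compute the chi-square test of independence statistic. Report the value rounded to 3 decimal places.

Row totals [67, 62, 57], col totals [74, 75, 37], n=186
χ² = (28−26.66)²/26.66 + (25−27.02)²/27.02 + (14−13.33)²/13.33 + (29−24.67)²/24.67 + (26−25.00)²/25.00 + (7−12.33)²/12.33 + (17−22.68)²/22.68 + (24−22.98)²/22.98 + (16−11.34)²/11.34 = 6.7422
df = 4

test statistic = 6.742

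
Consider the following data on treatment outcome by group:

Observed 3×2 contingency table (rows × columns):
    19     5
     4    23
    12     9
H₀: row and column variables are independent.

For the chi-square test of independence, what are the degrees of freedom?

degrees of freedom = 2

df = (r−1)(c−1) = (3−1)·(2−1) = 2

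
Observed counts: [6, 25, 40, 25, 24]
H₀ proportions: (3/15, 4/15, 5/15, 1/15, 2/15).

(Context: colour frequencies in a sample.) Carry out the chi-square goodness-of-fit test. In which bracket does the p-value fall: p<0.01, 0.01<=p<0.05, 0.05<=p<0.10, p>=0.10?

n = 120; E_i = n·p_i = [24.00, 32.00, 40.00, 8.00, 16.00]
χ² = (6−24.00)²/24.00 + (25−32.00)²/32.00 + (40−40.00)²/40.00 + (25−8.00)²/8.00 + (24−16.00)²/16.00 = 55.1562
df = 4
p-value (upper-tail) = 0.00000
→ bracket: p<0.01

p-value bracket: p<0.01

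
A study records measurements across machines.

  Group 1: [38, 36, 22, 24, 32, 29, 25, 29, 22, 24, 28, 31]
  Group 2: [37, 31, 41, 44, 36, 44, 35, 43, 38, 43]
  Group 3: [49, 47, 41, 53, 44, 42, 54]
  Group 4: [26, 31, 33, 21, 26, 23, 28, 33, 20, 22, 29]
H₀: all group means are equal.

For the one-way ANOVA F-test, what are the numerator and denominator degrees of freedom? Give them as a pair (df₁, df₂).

degrees of freedom = [3, 36]

k = 4 groups, N = 40 total
df = (k−1, N−k) = (4−1, 40−4) = (3, 36)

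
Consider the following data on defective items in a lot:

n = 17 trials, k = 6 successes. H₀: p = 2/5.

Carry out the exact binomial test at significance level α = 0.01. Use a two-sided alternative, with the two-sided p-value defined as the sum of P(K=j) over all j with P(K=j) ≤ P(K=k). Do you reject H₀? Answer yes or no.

reject H₀: no

Exact binomial: n=17, k=6, p₀=2/5=0.4000
P(X=j) = C(n,j)·p₀^j·(1−p₀)^(n−j); p = Σ P(X=j) over j with P(X=j) ≤ P(X=6)
p-value (two-sided) = 0.80733
At α=0.01: p ≥ α → fail to reject H₀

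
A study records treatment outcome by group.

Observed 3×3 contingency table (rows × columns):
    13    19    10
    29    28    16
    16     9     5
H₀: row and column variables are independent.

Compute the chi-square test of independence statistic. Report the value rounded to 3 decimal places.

Row totals [42, 73, 30], col totals [58, 56, 31], n=145
χ² = (13−16.80)²/16.80 + (19−16.22)²/16.22 + (10−8.98)²/8.98 + (29−29.20)²/29.20 + (28−28.19)²/28.19 + (16−15.61)²/15.61 + (16−12.00)²/12.00 + (9−11.59)²/11.59 + (5−6.41)²/6.41 = 3.6866
df = 4

test statistic = 3.687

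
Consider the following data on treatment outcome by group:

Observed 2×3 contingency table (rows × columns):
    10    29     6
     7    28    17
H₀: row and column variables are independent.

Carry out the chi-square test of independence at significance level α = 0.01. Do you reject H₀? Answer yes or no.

Row totals [45, 52], col totals [17, 57, 23], n=97
χ² = (10−7.89)²/7.89 + (29−26.44)²/26.44 + (6−10.67)²/10.67 + (7−9.11)²/9.11 + (28−30.56)²/30.56 + (17−12.33)²/12.33 = 5.3304
df = 2
p-value (upper-tail) = 0.06958
At α=0.01: p ≥ α → fail to reject H₀

reject H₀: no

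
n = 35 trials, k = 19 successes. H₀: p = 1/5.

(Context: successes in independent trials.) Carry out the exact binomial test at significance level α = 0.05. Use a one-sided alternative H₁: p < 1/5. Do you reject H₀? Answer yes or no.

Exact binomial: n=35, k=19, p₀=1/5=0.2000
P(X≤19) from Σ C(n,i)·p₀^i·(1−p₀)^(n−i)
p-value (one-sided, H₁ less) = 1.00000
At α=0.05: p ≥ α → fail to reject H₀

reject H₀: no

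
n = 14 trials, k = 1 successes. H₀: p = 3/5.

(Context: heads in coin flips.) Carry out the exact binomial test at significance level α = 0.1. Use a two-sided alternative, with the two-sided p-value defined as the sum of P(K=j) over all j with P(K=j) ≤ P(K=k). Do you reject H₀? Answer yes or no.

Exact binomial: n=14, k=1, p₀=3/5=0.6000
P(X=j) = C(n,j)·p₀^j·(1−p₀)^(n−j); p = Σ P(X=j) over j with P(X=j) ≤ P(X=1)
p-value (two-sided) = 0.00006
At α=0.1: p < α → reject H₀

reject H₀: yes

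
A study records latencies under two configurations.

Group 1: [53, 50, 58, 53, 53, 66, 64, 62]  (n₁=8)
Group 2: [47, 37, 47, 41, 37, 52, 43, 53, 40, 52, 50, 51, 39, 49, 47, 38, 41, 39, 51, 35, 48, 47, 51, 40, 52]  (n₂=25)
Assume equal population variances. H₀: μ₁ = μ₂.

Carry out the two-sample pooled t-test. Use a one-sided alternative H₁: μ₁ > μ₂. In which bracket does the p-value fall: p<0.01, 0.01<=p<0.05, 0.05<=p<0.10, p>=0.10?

x̄₁=57.375, s₁=5.999, n₁=8
x̄₂=45.080, s₂=5.845, n₂=25
s_p² = [7·5.999² + 24·5.845²]/31 = 34.5715
SE = √(s_p²·(1/8+1/25)) = 2.3884
t = (57.375−45.080)/2.3884 = 5.1479
df = 31
p-value (one-sided, H₁ greater) = 0.00001
→ bracket: p<0.01

p-value bracket: p<0.01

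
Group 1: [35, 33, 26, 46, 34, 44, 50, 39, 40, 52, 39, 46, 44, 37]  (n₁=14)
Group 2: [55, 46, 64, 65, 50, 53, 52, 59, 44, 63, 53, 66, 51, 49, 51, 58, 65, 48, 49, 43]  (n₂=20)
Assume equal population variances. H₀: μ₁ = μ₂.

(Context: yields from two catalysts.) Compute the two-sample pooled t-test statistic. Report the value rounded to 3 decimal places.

test statistic = -5.479

x̄₁=40.357, s₁=7.143, n₁=14
x̄₂=54.200, s₂=7.324, n₂=20
s_p² = [13·7.143² + 19·7.324²]/32 = 52.5754
SE = √(s_p²·(1/14+1/20)) = 2.5267
t = (40.357−54.200)/2.5267 = -5.4787
df = 32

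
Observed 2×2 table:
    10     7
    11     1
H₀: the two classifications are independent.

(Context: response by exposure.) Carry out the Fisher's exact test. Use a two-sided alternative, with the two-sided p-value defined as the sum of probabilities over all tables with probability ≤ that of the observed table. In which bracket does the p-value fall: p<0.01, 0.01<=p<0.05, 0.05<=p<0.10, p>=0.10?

p-value bracket: 0.05<=p<0.10

Margins: r₁=17, r₂=12, c₁=21, c₂=8, n=29
p_obs = C(17,10)·C(12,11)/C(29,21); sum pmf over tables with pmf ≤ p_obs
p-value (two-sided) = 0.09257
→ bracket: 0.05<=p<0.10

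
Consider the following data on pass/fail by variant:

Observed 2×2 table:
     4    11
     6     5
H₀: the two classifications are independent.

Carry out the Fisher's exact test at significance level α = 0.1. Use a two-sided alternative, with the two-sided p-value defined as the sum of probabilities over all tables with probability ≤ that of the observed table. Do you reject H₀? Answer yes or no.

reject H₀: no

Margins: r₁=15, r₂=11, c₁=10, c₂=16, n=26
p_obs = C(15,4)·C(11,6)/C(26,10); sum pmf over tables with pmf ≤ p_obs
p-value (two-sided) = 0.22797
At α=0.1: p ≥ α → fail to reject H₀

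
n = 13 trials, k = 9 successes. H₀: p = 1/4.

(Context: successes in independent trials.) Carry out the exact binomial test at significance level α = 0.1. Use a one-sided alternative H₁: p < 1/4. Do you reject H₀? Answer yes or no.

Exact binomial: n=13, k=9, p₀=1/4=0.2500
P(X≤9) from Σ C(n,i)·p₀^i·(1−p₀)^(n−i)
p-value (one-sided, H₁ less) = 0.99987
At α=0.1: p ≥ α → fail to reject H₀

reject H₀: no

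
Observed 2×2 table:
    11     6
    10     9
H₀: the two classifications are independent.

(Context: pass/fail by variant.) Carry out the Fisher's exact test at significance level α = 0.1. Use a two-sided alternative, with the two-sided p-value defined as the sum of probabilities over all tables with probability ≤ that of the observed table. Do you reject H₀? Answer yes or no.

reject H₀: no

Margins: r₁=17, r₂=19, c₁=21, c₂=15, n=36
p_obs = C(17,11)·C(19,10)/C(36,21); sum pmf over tables with pmf ≤ p_obs
p-value (two-sided) = 0.51600
At α=0.1: p ≥ α → fail to reject H₀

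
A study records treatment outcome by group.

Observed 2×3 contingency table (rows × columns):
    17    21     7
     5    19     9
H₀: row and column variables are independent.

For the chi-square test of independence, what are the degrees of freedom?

df = (r−1)(c−1) = (2−1)·(3−1) = 2

degrees of freedom = 2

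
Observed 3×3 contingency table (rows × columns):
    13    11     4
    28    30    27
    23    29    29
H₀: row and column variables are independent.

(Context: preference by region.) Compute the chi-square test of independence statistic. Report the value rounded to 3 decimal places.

test statistic = 5.296

Row totals [28, 85, 81], col totals [64, 70, 60], n=194
χ² = (13−9.24)²/9.24 + (11−10.10)²/10.10 + (4−8.66)²/8.66 + (28−28.04)²/28.04 + (30−30.67)²/30.67 + (27−26.29)²/26.29 + (23−26.72)²/26.72 + (29−29.23)²/29.23 + (29−25.05)²/25.05 = 5.2963
df = 4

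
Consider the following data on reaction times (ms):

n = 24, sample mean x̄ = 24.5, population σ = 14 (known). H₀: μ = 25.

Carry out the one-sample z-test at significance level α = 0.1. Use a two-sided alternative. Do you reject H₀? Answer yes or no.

reject H₀: no

SE = σ/√n = 14/√24 = 2.8577
z = (x̄−μ₀)/SE = (24.5−25)/2.8577 = -0.1750
p-value (two-sided) = 0.86111
At α=0.1: p ≥ α → fail to reject H₀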